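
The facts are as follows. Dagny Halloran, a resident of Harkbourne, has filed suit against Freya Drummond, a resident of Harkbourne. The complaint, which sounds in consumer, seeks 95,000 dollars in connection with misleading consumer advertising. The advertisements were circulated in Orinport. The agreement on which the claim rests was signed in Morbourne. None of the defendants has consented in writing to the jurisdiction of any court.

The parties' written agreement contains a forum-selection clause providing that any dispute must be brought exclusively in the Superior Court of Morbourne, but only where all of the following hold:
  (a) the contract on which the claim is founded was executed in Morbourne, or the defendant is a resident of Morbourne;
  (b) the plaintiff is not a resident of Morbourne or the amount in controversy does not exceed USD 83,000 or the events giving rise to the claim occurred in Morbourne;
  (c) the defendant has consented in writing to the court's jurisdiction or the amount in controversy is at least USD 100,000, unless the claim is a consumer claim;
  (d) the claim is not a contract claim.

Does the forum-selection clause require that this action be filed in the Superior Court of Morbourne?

The Superior Court of Morbourne:
  (a) The contract was executed in Morbourne, so this disjunct is met. Satisfied.
  (b) The plaintiff resides in Harkbourne, which is not Morbourne — that alternative is enough. Met.
  (c) No such written consent has been filed; the amount in controversy is 95,000 dollars, below the $100,000 floor — none of the alternatives is met. However, the claim is a consumer claim, so the 'unless' proviso supplies this condition. Satisfied.
  (d) The claim is a consumer claim, not a contract claim. Condition met.
  → The clause applies.

Yes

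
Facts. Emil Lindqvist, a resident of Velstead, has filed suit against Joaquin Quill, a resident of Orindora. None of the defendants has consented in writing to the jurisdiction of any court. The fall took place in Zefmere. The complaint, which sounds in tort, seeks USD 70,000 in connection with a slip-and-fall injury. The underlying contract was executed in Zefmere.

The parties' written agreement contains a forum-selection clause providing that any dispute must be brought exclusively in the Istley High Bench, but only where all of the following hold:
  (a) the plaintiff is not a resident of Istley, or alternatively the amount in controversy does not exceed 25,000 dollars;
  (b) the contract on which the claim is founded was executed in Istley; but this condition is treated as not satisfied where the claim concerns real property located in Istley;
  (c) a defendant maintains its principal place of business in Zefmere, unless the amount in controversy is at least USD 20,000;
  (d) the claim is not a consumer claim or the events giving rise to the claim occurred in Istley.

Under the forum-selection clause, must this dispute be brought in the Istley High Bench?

The Istley High Bench:
  (a) The plaintiff resides in Velstead, which is not Istley, which satisfies one of the alternatives. Met.
  (b) The contract was executed in Zefmere, not Istley. Not satisfied.
  (c) No defendant is a corporation. The proviso rescues it, though: the amount in controversy is 70,000 dollars, which meets the USD 20,000 floor. Satisfied.
  (d) The claim is a tort claim, not a consumer claim, which satisfies one of the alternatives. Met.
  → The clause does not apply.

No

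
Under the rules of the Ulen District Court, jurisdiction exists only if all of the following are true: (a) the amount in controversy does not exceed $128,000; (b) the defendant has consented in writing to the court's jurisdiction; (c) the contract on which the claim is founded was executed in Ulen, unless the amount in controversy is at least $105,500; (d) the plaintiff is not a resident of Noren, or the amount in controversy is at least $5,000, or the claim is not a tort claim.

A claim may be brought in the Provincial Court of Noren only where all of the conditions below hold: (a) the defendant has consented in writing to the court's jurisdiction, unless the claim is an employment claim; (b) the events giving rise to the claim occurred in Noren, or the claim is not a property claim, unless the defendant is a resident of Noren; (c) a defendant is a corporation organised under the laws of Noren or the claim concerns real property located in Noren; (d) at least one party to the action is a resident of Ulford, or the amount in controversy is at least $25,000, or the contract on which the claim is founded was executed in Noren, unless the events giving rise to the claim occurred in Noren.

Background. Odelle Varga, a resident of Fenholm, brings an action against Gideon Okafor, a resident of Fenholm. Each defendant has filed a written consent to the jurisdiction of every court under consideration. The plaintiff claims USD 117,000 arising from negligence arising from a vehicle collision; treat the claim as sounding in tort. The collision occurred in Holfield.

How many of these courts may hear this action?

1

The Ulen District Court:
  (a) The amount in controversy is 117,000 dollars, within the 128,000 dollars ceiling. Met.
  (b) Every defendant has filed written consent. Satisfied.
  (c) No contract (and hence no place of execution) is alleged. However, the amount in controversy is 117,000 dollars, which meets the $105,500 floor, so the 'unless' proviso supplies this condition. Met.
  (d) The plaintiff resides in Fenholm, which is not Noren, so this disjunct is met. Met.
  → Every requirement is satisfied — jurisdiction.
The Provincial Court of Noren:
  (a) Every defendant has filed written consent. Satisfied.
  (b) The claim is a tort claim, not a property claim, so one alternative holds. Satisfied.
  (c) No defendant is a corporation; the claim does not concern real property — every alternative fails. Not satisfied.
  (d) The amount in controversy is $117,000, which meets the USD 25,000 floor, so one alternative holds. Satisfied.
  → No jurisdiction.
Courts with jurisdiction: the Ulen District Court — 1 in total.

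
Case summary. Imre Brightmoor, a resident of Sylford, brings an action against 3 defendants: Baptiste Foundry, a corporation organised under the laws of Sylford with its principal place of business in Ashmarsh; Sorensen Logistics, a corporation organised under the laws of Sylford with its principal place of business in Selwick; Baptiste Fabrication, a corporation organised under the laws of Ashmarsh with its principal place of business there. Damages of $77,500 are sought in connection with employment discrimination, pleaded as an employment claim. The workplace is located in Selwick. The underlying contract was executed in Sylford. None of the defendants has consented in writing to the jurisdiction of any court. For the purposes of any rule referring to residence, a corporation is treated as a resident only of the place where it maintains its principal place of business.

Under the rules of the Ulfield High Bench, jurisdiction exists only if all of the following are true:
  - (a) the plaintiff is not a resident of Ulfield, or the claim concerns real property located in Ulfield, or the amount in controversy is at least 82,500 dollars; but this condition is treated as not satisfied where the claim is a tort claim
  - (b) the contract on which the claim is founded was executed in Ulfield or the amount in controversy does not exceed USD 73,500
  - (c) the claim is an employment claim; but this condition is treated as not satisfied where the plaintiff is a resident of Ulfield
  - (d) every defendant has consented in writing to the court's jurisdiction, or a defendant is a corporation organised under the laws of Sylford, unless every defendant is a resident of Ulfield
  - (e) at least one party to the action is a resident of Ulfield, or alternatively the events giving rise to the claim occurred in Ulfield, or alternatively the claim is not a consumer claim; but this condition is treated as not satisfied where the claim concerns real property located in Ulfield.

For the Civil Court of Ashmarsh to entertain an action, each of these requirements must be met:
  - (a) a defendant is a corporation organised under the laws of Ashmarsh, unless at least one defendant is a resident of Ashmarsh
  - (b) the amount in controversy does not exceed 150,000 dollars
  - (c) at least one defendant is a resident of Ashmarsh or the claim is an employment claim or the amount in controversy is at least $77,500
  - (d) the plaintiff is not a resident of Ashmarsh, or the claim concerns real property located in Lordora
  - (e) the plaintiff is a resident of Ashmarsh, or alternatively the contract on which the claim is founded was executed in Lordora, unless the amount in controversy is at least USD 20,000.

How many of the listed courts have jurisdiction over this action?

The Ulfield High Bench:
  (a) The plaintiff resides in Sylford, which is not Ulfield, so one alternative holds. The exception is not triggered, since the claim is an employment claim, not a tort claim. Met.
  (b) The contract was executed in Sylford, not Ulfield; the amount in controversy is $77,500, above the $73,500 ceiling — no alternative holds. Condition not met.
  (c) The claim is an employment claim. The carve-out does not apply: the plaintiff resides in Sylford, not Ulfield. Satisfied.
  (d) Baptiste Foundry is organised under the laws of Sylford — that alternative is enough. Met.
  (e) The claim is an employment claim, not a consumer claim, which satisfies one of the alternatives. The exception is not triggered, since the claim does not concern real property. Condition met.
  → Not every requirement is met — no jurisdiction.
The Civil Court of Ashmarsh:
  (a) Baptiste Fabrication is organised under the laws of Ashmarsh. Condition met.
  (b) The amount in controversy is $77,500, within the $150,000 ceiling. Met.
  (c) Baptiste Foundry resides in Ashmarsh, so this disjunct is met. Satisfied.
  (d) The plaintiff resides in Sylford, which is not Ashmarsh, so this disjunct is met. Condition met.
  (e) The plaintiff resides in Sylford, not Ashmarsh; the contract was executed in Sylford, not Lordora — none of the alternatives is met. However, the amount in controversy is 77,500 dollars, which meets the 20,000 dollars floor, so the 'unless' proviso supplies this condition. Satisfied.
  → Every requirement is satisfied — jurisdiction.
Courts with jurisdiction: the Civil Court of Ashmarsh — 1 in total.

1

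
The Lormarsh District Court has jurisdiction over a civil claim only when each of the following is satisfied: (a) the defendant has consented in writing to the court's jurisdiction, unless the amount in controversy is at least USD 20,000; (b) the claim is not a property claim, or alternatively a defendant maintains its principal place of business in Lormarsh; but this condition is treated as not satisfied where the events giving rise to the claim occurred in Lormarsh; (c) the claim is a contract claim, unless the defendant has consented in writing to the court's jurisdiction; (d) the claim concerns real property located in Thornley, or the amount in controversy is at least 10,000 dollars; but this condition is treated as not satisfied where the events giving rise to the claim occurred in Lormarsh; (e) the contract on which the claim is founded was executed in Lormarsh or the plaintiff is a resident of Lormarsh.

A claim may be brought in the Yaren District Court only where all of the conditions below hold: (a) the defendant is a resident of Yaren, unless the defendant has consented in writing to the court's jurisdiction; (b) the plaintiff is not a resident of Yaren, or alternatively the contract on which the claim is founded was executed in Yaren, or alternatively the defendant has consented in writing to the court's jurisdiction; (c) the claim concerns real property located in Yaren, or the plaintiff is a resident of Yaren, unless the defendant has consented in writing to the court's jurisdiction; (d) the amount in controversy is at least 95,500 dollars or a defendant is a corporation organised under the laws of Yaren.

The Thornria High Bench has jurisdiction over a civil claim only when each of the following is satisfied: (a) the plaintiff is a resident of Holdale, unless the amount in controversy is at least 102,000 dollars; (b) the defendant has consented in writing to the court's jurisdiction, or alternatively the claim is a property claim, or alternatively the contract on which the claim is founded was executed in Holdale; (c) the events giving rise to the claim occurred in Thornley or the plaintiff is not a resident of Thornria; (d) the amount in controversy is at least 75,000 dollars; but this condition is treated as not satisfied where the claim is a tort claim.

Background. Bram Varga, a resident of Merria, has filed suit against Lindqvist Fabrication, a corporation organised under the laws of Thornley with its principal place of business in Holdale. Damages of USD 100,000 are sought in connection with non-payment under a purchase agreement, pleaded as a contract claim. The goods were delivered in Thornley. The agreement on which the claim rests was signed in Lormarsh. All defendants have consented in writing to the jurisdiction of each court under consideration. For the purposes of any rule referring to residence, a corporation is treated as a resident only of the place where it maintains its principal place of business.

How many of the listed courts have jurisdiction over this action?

2

The Lormarsh District Court:
  (a) Every defendant has filed written consent. Condition met.
  (b) The claim is a contract claim, not a property claim, which satisfies one of the alternatives. The exception is not triggered, since the operative events occurred in Thornley, not Lormarsh. Satisfied.
  (c) The claim is a contract claim. Condition met.
  (d) The amount in controversy is $100,000, which meets the USD 10,000 floor, so this disjunct is met. The carve-out does not apply: the operative events occurred in Thornley, not Lormarsh. Met.
  (e) The contract was executed in Lormarsh, so this disjunct is met. Satisfied.
  → All conditions met; jurisdiction exists.
The Yaren District Court:
  (a) The defendant resides in Holdale, not Yaren. However, every defendant has filed written consent, so the 'unless' proviso supplies this condition. Satisfied.
  (b) The plaintiff resides in Merria, which is not Yaren, so this disjunct is met. Satisfied.
  (c) The claim does not concern real property; the plaintiff resides in Merria, not Yaren — none of the alternatives is met. But every defendant has filed written consent, and the 'unless' clause therefore excuses the requirement. Satisfied.
  (d) The amount in controversy is 100,000 dollars, which meets the USD 95,500 floor, which satisfies one of the alternatives. Satisfied.
  → Every requirement is satisfied — jurisdiction.
The Thornria High Bench:
  (a) The plaintiff resides in Merria, not Holdale. The proviso offers no rescue either, since the amount in controversy is USD 100,000, below the $102,000 floor. Condition not met.
  (b) Every defendant has filed written consent, so this disjunct is met. Met.
  (c) The operative events occurred in Thornley, so one alternative holds. Satisfied.
  (d) The amount in controversy is 100,000 dollars, which meets the $75,000 floor. And the carve-out is inapplicable — the claim is a contract claim, not a tort claim. Condition met.
  → At least one condition fails; no jurisdiction.
Courts with jurisdiction: the Lormarsh District Court, the Yaren District Court — 2 in total.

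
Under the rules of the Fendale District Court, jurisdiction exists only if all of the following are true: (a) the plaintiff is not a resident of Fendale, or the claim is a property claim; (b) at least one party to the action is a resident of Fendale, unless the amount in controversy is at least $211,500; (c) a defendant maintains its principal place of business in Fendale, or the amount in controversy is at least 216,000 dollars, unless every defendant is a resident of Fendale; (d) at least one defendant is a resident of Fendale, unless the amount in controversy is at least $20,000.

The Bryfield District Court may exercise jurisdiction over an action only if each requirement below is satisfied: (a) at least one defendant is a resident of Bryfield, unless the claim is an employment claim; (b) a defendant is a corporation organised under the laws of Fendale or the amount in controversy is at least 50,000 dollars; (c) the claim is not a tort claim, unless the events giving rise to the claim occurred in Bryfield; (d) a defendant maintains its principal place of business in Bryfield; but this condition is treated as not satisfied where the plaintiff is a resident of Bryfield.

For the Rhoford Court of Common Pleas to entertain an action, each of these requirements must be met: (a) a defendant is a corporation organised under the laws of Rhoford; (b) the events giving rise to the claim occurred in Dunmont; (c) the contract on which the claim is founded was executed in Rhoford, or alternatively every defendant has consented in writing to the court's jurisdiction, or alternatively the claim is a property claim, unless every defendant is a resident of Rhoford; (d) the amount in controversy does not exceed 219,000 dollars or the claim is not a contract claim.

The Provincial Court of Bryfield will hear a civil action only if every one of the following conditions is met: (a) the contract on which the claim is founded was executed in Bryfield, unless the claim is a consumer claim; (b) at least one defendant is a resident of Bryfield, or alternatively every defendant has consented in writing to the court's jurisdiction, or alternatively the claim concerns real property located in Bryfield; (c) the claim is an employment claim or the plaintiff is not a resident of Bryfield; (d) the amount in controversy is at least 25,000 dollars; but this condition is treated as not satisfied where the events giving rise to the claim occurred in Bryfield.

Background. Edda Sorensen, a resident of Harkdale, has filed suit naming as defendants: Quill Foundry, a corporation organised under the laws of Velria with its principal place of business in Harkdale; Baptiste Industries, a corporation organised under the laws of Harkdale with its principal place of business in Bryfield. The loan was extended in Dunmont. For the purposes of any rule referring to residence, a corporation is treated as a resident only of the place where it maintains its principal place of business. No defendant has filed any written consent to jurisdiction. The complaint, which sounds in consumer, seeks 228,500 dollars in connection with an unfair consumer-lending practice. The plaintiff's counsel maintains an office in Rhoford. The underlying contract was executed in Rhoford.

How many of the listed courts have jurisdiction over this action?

The Fendale District Court:
  (a) The plaintiff resides in Harkdale, which is not Fendale, which satisfies one of the alternatives. Condition met.
  (b) No party resides in Fendale. However, the amount in controversy is 228,500 dollars, which meets the $211,500 floor, so the 'unless' proviso supplies this condition. Condition met.
  (c) The amount in controversy is USD 228,500, which meets the $216,000 floor, so one alternative holds. Met.
  (d) No defendant resides in Fendale (they reside in Harkdale, Bryfield). However, the amount in controversy is $228,500, which meets the $20,000 floor, so the 'unless' proviso supplies this condition. Met.
  → Jurisdiction lies.
The Bryfield District Court:
  (a) Baptiste Industries resides in Bryfield. Condition met.
  (b) The amount in controversy is 228,500 dollars, which meets the USD 50,000 floor, so one alternative holds. Met.
  (c) The claim is a consumer claim, not a tort claim. Met.
  (d) Baptiste Industries has its principal place of business in Bryfield. And the carve-out is inapplicable — the plaintiff resides in Harkdale, not Bryfield. Met.
  → Every requirement is satisfied — jurisdiction.
The Rhoford Court of Common Pleas:
  (a) The corporate defendant(s) are organised in Harkdale, Velria, not Rhoford. Not satisfied.
  (b) The operative events occurred in Dunmont. Condition met.
  (c) The contract was executed in Rhoford — that alternative is enough. Satisfied.
  (d) The claim is a consumer claim, not a contract claim, which satisfies one of the alternatives. Met.
  → No jurisdiction.
The Provincial Court of Bryfield:
  (a) The contract was executed in Rhoford, not Bryfield. However, the claim is a consumer claim, so the 'unless' proviso supplies this condition. Condition met.
  (b) Baptiste Industries resides in Bryfield, so this disjunct is met. Met.
  (c) The plaintiff resides in Harkdale, which is not Bryfield — that alternative is enough. Met.
  (d) The amount in controversy is USD 228,500, which meets the $25,000 floor. And the carve-out is inapplicable — the operative events occurred in Dunmont, not Bryfield. Satisfied.
  → Every requirement is satisfied — jurisdiction.
Courts with jurisdiction: the Fendale District Court, the Bryfield District Court, the Provincial Court of Bryfield — 3 in total.

3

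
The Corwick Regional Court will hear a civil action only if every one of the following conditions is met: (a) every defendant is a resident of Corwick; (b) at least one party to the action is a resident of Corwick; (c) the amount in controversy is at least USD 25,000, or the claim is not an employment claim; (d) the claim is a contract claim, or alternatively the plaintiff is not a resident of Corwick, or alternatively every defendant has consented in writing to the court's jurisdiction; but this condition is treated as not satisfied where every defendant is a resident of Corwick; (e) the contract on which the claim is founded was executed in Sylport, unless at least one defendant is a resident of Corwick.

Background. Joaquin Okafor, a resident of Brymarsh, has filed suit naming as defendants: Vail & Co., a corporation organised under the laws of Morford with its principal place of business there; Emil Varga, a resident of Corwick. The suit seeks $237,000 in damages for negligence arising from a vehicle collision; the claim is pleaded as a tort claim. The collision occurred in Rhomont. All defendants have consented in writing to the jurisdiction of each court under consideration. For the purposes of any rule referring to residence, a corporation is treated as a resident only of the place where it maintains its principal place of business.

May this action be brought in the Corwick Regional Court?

The Corwick Regional Court:
  (a) The defendants reside as follows — Vail & Co. in Morford, Emil Varga in Corwick — not all in Corwick. Condition not met.
  (b) Emil Varga resides in Corwick. Satisfied.
  (c) The amount in controversy is 237,000 dollars, which meets the 25,000 dollars floor — that alternative is enough. Satisfied.
  (d) The plaintiff resides in Brymarsh, which is not Corwick, so this disjunct is met. The carve-out does not apply: the defendants reside as follows — Vail & Co. in Morford, Emil Varga in Corwick — not all in Corwick. Satisfied.
  (e) No contract (and hence no place of execution) is alleged. The proviso rescues it, though: Emil Varga resides in Corwick. Satisfied.
  → Not every requirement is met — no jurisdiction.

No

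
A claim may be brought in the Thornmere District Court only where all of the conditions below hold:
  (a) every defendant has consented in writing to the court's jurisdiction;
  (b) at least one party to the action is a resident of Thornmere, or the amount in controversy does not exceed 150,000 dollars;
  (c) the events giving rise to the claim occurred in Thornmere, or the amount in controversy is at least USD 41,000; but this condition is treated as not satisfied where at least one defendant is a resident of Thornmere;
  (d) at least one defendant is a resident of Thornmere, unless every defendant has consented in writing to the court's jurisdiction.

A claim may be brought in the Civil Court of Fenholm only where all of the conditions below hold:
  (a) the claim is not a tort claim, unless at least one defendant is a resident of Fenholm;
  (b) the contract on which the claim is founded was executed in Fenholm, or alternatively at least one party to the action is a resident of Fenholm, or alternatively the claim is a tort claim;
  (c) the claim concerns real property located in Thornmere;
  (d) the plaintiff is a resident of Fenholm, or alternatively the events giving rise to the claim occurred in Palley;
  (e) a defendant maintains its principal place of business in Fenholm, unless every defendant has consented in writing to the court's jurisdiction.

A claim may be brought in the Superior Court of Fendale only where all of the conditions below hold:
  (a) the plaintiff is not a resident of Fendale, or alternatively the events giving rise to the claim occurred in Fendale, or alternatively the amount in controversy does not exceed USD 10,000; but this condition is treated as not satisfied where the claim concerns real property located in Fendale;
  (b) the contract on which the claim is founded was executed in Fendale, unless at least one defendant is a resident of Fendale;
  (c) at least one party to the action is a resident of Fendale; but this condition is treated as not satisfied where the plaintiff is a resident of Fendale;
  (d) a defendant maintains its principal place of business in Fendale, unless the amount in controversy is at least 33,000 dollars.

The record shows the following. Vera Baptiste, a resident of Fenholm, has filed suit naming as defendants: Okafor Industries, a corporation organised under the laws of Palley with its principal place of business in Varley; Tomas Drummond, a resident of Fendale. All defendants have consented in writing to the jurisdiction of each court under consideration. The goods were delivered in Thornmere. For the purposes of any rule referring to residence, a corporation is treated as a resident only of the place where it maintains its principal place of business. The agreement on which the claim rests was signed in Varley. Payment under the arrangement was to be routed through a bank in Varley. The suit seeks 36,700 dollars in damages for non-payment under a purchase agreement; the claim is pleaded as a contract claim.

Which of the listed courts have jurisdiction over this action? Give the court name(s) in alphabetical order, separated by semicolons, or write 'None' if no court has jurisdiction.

the Superior Court of Fendale; the Thornmere District Court

The Thornmere District Court:
  (a) Every defendant has filed written consent. Satisfied.
  (b) The amount in controversy is USD 36,700, within the 150,000 dollars ceiling, so this disjunct is met. Met.
  (c) The operative events occurred in Thornmere, so one alternative holds. The carve-out does not apply: no defendant resides in Thornmere (they reside in Varley, Fendale). Condition met.
  (d) No defendant resides in Thornmere (they reside in Varley, Fendale). However, every defendant has filed written consent, so the 'unless' proviso supplies this condition. Condition met.
  → All conditions met; jurisdiction exists.
The Civil Court of Fenholm:
  (a) The claim is a contract claim, not a tort claim. Met.
  (b) Vera Baptiste resides in Fenholm, so this disjunct is met. Satisfied.
  (c) The claim does not concern real property. Not met.
  (d) The plaintiff resides in Fenholm, so this disjunct is met. Satisfied.
  (e) The corporate defendant(s) have their principal place of business in Varley, not Fenholm. The proviso rescues it, though: every defendant has filed written consent. Satisfied.
  → Not every requirement is met — no jurisdiction.
The Superior Court of Fendale:
  (a) The plaintiff resides in Fenholm, which is not Fendale — that alternative is enough. The exception is not triggered, since the claim does not concern real property. Satisfied.
  (b) The contract was executed in Varley, not Fendale. But Tomas Drummond resides in Fendale, and the 'unless' clause therefore excuses the requirement. Satisfied.
  (c) Tomas Drummond resides in Fendale. The carve-out does not apply: the plaintiff resides in Fenholm, not Fendale. Satisfied.
  (d) The corporate defendant(s) have their principal place of business in Varley, not Fendale. But the amount in controversy is $36,700, which meets the USD 33,000 floor, and the 'unless' clause therefore excuses the requirement. Condition met.
  → Every requirement is satisfied — jurisdiction.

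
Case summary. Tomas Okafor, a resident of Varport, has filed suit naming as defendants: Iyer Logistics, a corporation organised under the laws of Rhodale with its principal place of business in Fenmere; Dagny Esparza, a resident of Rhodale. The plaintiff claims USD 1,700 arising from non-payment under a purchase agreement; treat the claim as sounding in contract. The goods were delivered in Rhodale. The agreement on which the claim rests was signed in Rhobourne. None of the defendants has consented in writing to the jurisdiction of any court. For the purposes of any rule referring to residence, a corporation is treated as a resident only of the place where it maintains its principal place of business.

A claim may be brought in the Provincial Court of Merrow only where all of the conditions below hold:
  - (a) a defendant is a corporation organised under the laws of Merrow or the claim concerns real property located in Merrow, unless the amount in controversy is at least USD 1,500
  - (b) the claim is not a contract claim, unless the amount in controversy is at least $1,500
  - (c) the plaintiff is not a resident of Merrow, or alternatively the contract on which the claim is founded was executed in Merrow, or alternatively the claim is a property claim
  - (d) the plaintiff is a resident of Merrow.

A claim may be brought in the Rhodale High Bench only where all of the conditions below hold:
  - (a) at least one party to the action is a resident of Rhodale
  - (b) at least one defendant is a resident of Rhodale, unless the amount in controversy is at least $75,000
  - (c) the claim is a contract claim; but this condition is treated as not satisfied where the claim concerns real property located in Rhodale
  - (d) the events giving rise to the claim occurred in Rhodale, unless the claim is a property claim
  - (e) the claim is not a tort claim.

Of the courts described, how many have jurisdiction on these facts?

The Provincial Court of Merrow:
  (a) The corporate defendant(s) are organised in Rhodale, not Merrow; the claim does not concern real property — none of the alternatives is met. However, the amount in controversy is 1,700 dollars, which meets the 1,500 dollars floor, so the 'unless' proviso supplies this condition. Met.
  (b) The claim is a contract claim. The proviso rescues it, though: the amount in controversy is 1,700 dollars, which meets the $1,500 floor. Met.
  (c) The plaintiff resides in Varport, which is not Merrow, so one alternative holds. Condition met.
  (d) The plaintiff resides in Varport, not Merrow. Not met.
  → The court lacks jurisdiction.
The Rhodale High Bench:
  (a) Dagny Esparza resides in Rhodale. Met.
  (b) Dagny Esparza resides in Rhodale. Condition met.
  (c) The claim is a contract claim. The exception is not triggered, since the claim does not concern real property. Condition met.
  (d) The operative events occurred in Rhodale. Condition met.
  (e) The claim is a contract claim, not a tort claim. Satisfied.
  → Every requirement is satisfied — jurisdiction.
Courts with jurisdiction: the Rhodale High Bench — 1 in total.

1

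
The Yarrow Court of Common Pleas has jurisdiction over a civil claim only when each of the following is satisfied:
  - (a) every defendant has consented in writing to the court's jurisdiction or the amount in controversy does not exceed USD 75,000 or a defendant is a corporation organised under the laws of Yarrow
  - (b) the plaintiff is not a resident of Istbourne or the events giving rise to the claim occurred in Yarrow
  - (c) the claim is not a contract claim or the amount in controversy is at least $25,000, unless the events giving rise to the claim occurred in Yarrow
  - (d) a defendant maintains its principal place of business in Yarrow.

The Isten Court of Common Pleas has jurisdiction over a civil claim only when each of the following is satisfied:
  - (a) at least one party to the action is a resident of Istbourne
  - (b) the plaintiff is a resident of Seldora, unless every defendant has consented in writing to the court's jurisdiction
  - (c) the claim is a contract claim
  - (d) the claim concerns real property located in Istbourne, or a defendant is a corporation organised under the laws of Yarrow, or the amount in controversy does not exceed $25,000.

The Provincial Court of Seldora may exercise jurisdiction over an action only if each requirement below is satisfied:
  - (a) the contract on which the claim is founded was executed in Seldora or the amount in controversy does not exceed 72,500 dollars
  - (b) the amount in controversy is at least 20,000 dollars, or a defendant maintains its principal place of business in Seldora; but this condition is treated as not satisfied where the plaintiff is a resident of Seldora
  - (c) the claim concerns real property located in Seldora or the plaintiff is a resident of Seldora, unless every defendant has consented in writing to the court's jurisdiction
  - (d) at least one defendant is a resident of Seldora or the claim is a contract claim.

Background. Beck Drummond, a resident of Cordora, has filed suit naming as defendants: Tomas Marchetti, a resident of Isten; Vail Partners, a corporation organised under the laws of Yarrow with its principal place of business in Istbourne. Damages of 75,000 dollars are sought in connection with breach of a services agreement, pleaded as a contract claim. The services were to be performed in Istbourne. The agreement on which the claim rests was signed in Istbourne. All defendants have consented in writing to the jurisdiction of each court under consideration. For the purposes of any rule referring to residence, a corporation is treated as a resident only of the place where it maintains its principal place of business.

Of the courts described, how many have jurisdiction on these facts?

The Yarrow Court of Common Pleas:
  (a) Every defendant has filed written consent, which satisfies one of the alternatives. Met.
  (b) The plaintiff resides in Cordora, which is not Istbourne — that alternative is enough. Condition met.
  (c) The amount in controversy is USD 75,000, which meets the $25,000 floor, which satisfies one of the alternatives. Satisfied.
  (d) The corporate defendant(s) have their principal place of business in Istbourne, not Yarrow. Condition not met.
  → Not every requirement is met — no jurisdiction.
The Isten Court of Common Pleas:
  (a) Vail Partners resides in Istbourne. Met.
  (b) The plaintiff resides in Cordora, not Seldora. The proviso rescues it, though: every defendant has filed written consent. Satisfied.
  (c) The claim is a contract claim. Condition met.
  (d) Vail Partners is organised under the laws of Yarrow, which satisfies one of the alternatives. Met.
  → The court has jurisdiction.
The Provincial Court of Seldora:
  (a) The contract was executed in Istbourne, not Seldora; the amount in controversy is $75,000, above the 72,500 dollars ceiling — no alternative holds. Fails.
  (b) The amount in controversy is $75,000, which meets the 20,000 dollars floor — that alternative is enough. The exception is not triggered, since the plaintiff resides in Cordora, not Seldora. Condition met.
  (c) The claim does not concern real property; the plaintiff resides in Cordora, not Seldora — no alternative holds. But every defendant has filed written consent, and the 'unless' clause therefore excuses the requirement. Met.
  (d) The claim is a contract claim, so one alternative holds. Satisfied.
  → Not every requirement is met — no jurisdiction.
Courts with jurisdiction: the Isten Court of Common Pleas — 1 in total.

1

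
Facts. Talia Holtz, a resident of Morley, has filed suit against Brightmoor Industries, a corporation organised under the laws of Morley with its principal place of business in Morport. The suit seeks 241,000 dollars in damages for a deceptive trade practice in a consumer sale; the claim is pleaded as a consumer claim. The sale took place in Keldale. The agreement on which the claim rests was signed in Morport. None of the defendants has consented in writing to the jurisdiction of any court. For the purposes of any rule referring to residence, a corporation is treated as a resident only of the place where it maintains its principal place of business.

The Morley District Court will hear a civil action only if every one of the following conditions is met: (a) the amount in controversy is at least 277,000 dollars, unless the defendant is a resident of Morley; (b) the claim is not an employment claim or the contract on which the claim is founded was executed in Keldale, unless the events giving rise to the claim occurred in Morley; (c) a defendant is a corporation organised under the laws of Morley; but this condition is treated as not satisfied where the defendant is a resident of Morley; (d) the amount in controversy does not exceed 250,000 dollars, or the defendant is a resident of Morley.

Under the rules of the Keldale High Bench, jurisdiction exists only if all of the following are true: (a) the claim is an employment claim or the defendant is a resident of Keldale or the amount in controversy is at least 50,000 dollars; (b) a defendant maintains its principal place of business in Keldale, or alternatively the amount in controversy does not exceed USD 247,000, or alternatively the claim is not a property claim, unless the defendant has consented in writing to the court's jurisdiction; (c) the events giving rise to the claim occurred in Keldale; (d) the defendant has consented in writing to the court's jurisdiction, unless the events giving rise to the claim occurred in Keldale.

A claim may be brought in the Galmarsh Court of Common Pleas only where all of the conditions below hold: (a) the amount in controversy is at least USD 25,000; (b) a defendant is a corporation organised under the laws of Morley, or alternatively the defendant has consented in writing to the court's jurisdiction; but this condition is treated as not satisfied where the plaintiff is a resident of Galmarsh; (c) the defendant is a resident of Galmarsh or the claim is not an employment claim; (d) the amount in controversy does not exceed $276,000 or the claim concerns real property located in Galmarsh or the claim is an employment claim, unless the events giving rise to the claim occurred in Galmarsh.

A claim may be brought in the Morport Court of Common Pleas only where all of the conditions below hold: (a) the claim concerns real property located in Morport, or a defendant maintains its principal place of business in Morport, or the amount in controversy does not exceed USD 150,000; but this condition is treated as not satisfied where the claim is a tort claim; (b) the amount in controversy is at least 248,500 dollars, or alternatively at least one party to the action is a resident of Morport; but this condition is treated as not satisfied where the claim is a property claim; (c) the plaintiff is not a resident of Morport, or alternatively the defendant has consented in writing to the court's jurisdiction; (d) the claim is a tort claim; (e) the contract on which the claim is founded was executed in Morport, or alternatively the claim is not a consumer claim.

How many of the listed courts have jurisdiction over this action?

2

The Morley District Court:
  (a) The amount in controversy is 241,000 dollars, below the USD 277,000 floor. Nor does the 'unless' clause help: the defendant resides in Morport, not Morley. Condition not met.
  (b) The claim is a consumer claim, not an employment claim, so this disjunct is met. Satisfied.
  (c) Brightmoor Industries is organised under the laws of Morley. The carve-out does not apply: the defendant resides in Morport, not Morley. Met.
  (d) The amount in controversy is $241,000, within the USD 250,000 ceiling — that alternative is enough. Met.
  → Not every requirement is met — no jurisdiction.
The Keldale High Bench:
  (a) The amount in controversy is 241,000 dollars, which meets the USD 50,000 floor, so one alternative holds. Met.
  (b) The amount in controversy is $241,000, within the USD 247,000 ceiling, so this disjunct is met. Satisfied.
  (c) The operative events occurred in Keldale. Satisfied.
  (d) No such written consent has been filed. The proviso rescues it, though: the operative events occurred in Keldale. Satisfied.
  → All conditions met; jurisdiction exists.
The Galmarsh Court of Common Pleas:
  (a) The amount in controversy is $241,000, which meets the 25,000 dollars floor. Condition met.
  (b) Brightmoor Industries is organised under the laws of Morley, which satisfies one of the alternatives. And the carve-out is inapplicable — the plaintiff resides in Morley, not Galmarsh. Condition met.
  (c) The claim is a consumer claim, not an employment claim — that alternative is enough. Met.
  (d) The amount in controversy is $241,000, within the USD 276,000 ceiling — that alternative is enough. Satisfied.
  → The court has jurisdiction.
The Morport Court of Common Pleas:
  (a) Brightmoor Industries has its principal place of business in Morport — that alternative is enough. The exception is not triggered, since the claim is a consumer claim, not a tort claim. Satisfied.
  (b) Brightmoor Industries resides in Morport — that alternative is enough. The carve-out does not apply: the claim is a consumer claim, not a property claim. Satisfied.
  (c) The plaintiff resides in Morley, which is not Morport, which satisfies one of the alternatives. Satisfied.
  (d) The claim is a consumer claim, not a tort claim. Condition not met.
  (e) The contract was executed in Morport, so this disjunct is met. Satisfied.
  → Not every requirement is met — no jurisdiction.
Courts with jurisdiction: the Keldale High Bench, the Galmarsh Court of Common Pleas — 2 in total.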